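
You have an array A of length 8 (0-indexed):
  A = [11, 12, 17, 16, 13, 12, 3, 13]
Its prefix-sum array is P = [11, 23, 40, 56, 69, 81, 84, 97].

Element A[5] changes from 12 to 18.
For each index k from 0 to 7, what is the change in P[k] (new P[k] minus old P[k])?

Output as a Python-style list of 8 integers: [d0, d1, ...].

Element change: A[5] 12 -> 18, delta = 6
For k < 5: P[k] unchanged, delta_P[k] = 0
For k >= 5: P[k] shifts by exactly 6
Delta array: [0, 0, 0, 0, 0, 6, 6, 6]

Answer: [0, 0, 0, 0, 0, 6, 6, 6]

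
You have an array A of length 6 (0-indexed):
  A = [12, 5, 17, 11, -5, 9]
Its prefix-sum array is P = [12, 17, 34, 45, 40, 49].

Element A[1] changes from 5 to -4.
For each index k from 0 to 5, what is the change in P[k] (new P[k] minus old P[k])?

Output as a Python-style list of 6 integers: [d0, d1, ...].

Element change: A[1] 5 -> -4, delta = -9
For k < 1: P[k] unchanged, delta_P[k] = 0
For k >= 1: P[k] shifts by exactly -9
Delta array: [0, -9, -9, -9, -9, -9]

Answer: [0, -9, -9, -9, -9, -9]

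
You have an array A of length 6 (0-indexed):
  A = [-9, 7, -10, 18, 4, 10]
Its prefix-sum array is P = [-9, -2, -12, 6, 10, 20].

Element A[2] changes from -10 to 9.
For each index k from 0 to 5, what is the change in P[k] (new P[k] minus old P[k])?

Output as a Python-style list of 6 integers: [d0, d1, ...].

Element change: A[2] -10 -> 9, delta = 19
For k < 2: P[k] unchanged, delta_P[k] = 0
For k >= 2: P[k] shifts by exactly 19
Delta array: [0, 0, 19, 19, 19, 19]

Answer: [0, 0, 19, 19, 19, 19]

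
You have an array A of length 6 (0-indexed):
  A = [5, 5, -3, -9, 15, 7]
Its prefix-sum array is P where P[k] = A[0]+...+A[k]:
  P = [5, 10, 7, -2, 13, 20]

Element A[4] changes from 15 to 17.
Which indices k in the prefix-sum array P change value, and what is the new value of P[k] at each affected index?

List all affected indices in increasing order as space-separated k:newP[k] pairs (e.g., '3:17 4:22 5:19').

Answer: 4:15 5:22

Derivation:
P[k] = A[0] + ... + A[k]
P[k] includes A[4] iff k >= 4
Affected indices: 4, 5, ..., 5; delta = 2
  P[4]: 13 + 2 = 15
  P[5]: 20 + 2 = 22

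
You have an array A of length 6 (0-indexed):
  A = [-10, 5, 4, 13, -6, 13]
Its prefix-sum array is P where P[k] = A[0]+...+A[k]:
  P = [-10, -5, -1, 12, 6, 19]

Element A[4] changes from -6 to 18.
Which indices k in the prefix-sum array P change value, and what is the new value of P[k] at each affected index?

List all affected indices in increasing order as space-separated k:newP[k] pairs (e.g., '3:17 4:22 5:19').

Answer: 4:30 5:43

Derivation:
P[k] = A[0] + ... + A[k]
P[k] includes A[4] iff k >= 4
Affected indices: 4, 5, ..., 5; delta = 24
  P[4]: 6 + 24 = 30
  P[5]: 19 + 24 = 43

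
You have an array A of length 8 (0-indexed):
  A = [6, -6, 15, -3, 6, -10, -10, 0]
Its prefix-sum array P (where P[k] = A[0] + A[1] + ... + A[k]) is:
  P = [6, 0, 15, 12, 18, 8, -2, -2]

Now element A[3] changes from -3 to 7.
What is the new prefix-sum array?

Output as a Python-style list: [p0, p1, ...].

Change: A[3] -3 -> 7, delta = 10
P[k] for k < 3: unchanged (A[3] not included)
P[k] for k >= 3: shift by delta = 10
  P[0] = 6 + 0 = 6
  P[1] = 0 + 0 = 0
  P[2] = 15 + 0 = 15
  P[3] = 12 + 10 = 22
  P[4] = 18 + 10 = 28
  P[5] = 8 + 10 = 18
  P[6] = -2 + 10 = 8
  P[7] = -2 + 10 = 8

Answer: [6, 0, 15, 22, 28, 18, 8, 8]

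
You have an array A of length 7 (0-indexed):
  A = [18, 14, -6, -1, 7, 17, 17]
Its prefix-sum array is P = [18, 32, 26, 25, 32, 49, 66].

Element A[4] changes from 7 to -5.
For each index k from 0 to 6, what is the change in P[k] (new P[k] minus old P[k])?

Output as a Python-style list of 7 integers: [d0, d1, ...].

Element change: A[4] 7 -> -5, delta = -12
For k < 4: P[k] unchanged, delta_P[k] = 0
For k >= 4: P[k] shifts by exactly -12
Delta array: [0, 0, 0, 0, -12, -12, -12]

Answer: [0, 0, 0, 0, -12, -12, -12]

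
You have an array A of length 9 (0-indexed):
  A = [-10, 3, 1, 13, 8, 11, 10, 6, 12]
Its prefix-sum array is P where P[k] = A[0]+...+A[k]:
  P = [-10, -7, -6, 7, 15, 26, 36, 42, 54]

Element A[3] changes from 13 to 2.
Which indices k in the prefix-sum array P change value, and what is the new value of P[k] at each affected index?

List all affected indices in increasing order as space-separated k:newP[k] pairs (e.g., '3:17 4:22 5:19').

P[k] = A[0] + ... + A[k]
P[k] includes A[3] iff k >= 3
Affected indices: 3, 4, ..., 8; delta = -11
  P[3]: 7 + -11 = -4
  P[4]: 15 + -11 = 4
  P[5]: 26 + -11 = 15
  P[6]: 36 + -11 = 25
  P[7]: 42 + -11 = 31
  P[8]: 54 + -11 = 43

Answer: 3:-4 4:4 5:15 6:25 7:31 8:43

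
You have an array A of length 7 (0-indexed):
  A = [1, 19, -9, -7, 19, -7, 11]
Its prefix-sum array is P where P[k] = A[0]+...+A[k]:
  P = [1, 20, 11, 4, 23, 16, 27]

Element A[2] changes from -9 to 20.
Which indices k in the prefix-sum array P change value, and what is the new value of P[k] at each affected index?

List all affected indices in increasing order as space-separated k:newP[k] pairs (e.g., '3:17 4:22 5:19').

Answer: 2:40 3:33 4:52 5:45 6:56

Derivation:
P[k] = A[0] + ... + A[k]
P[k] includes A[2] iff k >= 2
Affected indices: 2, 3, ..., 6; delta = 29
  P[2]: 11 + 29 = 40
  P[3]: 4 + 29 = 33
  P[4]: 23 + 29 = 52
  P[5]: 16 + 29 = 45
  P[6]: 27 + 29 = 56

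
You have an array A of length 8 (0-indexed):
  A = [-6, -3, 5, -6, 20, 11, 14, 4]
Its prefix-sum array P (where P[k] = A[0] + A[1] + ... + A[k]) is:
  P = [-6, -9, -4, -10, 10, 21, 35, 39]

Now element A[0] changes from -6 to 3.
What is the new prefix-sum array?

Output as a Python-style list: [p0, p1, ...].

Change: A[0] -6 -> 3, delta = 9
P[k] for k < 0: unchanged (A[0] not included)
P[k] for k >= 0: shift by delta = 9
  P[0] = -6 + 9 = 3
  P[1] = -9 + 9 = 0
  P[2] = -4 + 9 = 5
  P[3] = -10 + 9 = -1
  P[4] = 10 + 9 = 19
  P[5] = 21 + 9 = 30
  P[6] = 35 + 9 = 44
  P[7] = 39 + 9 = 48

Answer: [3, 0, 5, -1, 19, 30, 44, 48]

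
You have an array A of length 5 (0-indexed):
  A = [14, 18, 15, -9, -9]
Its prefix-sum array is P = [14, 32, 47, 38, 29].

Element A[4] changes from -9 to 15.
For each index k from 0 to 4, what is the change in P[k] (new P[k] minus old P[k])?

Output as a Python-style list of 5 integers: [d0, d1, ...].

Element change: A[4] -9 -> 15, delta = 24
For k < 4: P[k] unchanged, delta_P[k] = 0
For k >= 4: P[k] shifts by exactly 24
Delta array: [0, 0, 0, 0, 24]

Answer: [0, 0, 0, 0, 24]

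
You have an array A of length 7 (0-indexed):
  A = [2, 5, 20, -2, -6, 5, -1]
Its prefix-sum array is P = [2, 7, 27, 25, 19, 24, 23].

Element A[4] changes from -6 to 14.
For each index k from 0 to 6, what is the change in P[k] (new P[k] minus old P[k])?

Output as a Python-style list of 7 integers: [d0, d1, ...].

Element change: A[4] -6 -> 14, delta = 20
For k < 4: P[k] unchanged, delta_P[k] = 0
For k >= 4: P[k] shifts by exactly 20
Delta array: [0, 0, 0, 0, 20, 20, 20]

Answer: [0, 0, 0, 0, 20, 20, 20]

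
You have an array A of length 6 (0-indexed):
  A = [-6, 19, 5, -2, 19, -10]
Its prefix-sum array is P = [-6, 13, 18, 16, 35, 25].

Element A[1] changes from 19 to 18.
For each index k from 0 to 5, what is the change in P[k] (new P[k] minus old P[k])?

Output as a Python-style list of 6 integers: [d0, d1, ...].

Answer: [0, -1, -1, -1, -1, -1]

Derivation:
Element change: A[1] 19 -> 18, delta = -1
For k < 1: P[k] unchanged, delta_P[k] = 0
For k >= 1: P[k] shifts by exactly -1
Delta array: [0, -1, -1, -1, -1, -1]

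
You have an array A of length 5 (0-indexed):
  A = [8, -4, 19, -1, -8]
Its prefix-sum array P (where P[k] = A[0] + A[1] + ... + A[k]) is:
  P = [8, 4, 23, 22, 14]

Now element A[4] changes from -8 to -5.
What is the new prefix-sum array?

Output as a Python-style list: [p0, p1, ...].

Answer: [8, 4, 23, 22, 17]

Derivation:
Change: A[4] -8 -> -5, delta = 3
P[k] for k < 4: unchanged (A[4] not included)
P[k] for k >= 4: shift by delta = 3
  P[0] = 8 + 0 = 8
  P[1] = 4 + 0 = 4
  P[2] = 23 + 0 = 23
  P[3] = 22 + 0 = 22
  P[4] = 14 + 3 = 17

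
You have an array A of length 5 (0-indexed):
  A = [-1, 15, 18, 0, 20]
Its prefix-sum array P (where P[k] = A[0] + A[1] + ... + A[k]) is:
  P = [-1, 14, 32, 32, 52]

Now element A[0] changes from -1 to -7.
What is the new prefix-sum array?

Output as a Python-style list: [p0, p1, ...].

Change: A[0] -1 -> -7, delta = -6
P[k] for k < 0: unchanged (A[0] not included)
P[k] for k >= 0: shift by delta = -6
  P[0] = -1 + -6 = -7
  P[1] = 14 + -6 = 8
  P[2] = 32 + -6 = 26
  P[3] = 32 + -6 = 26
  P[4] = 52 + -6 = 46

Answer: [-7, 8, 26, 26, 46]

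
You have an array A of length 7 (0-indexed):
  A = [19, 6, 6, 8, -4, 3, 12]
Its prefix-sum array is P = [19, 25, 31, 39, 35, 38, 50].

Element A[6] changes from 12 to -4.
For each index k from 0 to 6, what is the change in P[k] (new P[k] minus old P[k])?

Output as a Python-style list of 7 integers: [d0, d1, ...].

Element change: A[6] 12 -> -4, delta = -16
For k < 6: P[k] unchanged, delta_P[k] = 0
For k >= 6: P[k] shifts by exactly -16
Delta array: [0, 0, 0, 0, 0, 0, -16]

Answer: [0, 0, 0, 0, 0, 0, -16]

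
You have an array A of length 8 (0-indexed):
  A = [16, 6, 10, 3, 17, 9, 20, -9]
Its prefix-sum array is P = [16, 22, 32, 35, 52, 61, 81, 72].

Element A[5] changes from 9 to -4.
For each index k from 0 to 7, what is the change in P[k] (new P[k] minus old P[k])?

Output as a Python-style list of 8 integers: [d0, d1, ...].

Element change: A[5] 9 -> -4, delta = -13
For k < 5: P[k] unchanged, delta_P[k] = 0
For k >= 5: P[k] shifts by exactly -13
Delta array: [0, 0, 0, 0, 0, -13, -13, -13]

Answer: [0, 0, 0, 0, 0, -13, -13, -13]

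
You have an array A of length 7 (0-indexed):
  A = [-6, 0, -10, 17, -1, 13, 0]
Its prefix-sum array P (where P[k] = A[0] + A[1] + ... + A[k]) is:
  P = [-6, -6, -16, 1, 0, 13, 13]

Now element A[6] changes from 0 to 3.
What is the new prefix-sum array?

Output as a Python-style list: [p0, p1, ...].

Change: A[6] 0 -> 3, delta = 3
P[k] for k < 6: unchanged (A[6] not included)
P[k] for k >= 6: shift by delta = 3
  P[0] = -6 + 0 = -6
  P[1] = -6 + 0 = -6
  P[2] = -16 + 0 = -16
  P[3] = 1 + 0 = 1
  P[4] = 0 + 0 = 0
  P[5] = 13 + 0 = 13
  P[6] = 13 + 3 = 16

Answer: [-6, -6, -16, 1, 0, 13, 16]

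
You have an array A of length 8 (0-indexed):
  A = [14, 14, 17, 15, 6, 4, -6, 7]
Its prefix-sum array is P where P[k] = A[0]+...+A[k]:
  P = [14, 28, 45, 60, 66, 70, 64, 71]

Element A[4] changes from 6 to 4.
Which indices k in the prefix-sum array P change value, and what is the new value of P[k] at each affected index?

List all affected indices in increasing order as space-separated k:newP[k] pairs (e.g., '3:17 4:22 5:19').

Answer: 4:64 5:68 6:62 7:69

Derivation:
P[k] = A[0] + ... + A[k]
P[k] includes A[4] iff k >= 4
Affected indices: 4, 5, ..., 7; delta = -2
  P[4]: 66 + -2 = 64
  P[5]: 70 + -2 = 68
  P[6]: 64 + -2 = 62
  P[7]: 71 + -2 = 69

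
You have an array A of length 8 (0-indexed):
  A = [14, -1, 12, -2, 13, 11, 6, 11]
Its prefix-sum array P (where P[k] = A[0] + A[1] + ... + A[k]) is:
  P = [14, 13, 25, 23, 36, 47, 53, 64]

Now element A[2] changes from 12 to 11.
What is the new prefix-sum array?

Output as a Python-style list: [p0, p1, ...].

Change: A[2] 12 -> 11, delta = -1
P[k] for k < 2: unchanged (A[2] not included)
P[k] for k >= 2: shift by delta = -1
  P[0] = 14 + 0 = 14
  P[1] = 13 + 0 = 13
  P[2] = 25 + -1 = 24
  P[3] = 23 + -1 = 22
  P[4] = 36 + -1 = 35
  P[5] = 47 + -1 = 46
  P[6] = 53 + -1 = 52
  P[7] = 64 + -1 = 63

Answer: [14, 13, 24, 22, 35, 46, 52, 63]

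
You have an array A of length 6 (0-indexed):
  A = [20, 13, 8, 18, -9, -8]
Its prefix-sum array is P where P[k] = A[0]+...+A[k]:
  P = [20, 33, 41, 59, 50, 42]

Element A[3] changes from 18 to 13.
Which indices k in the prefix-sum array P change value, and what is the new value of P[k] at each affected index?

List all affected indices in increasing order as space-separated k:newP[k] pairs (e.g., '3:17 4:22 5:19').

P[k] = A[0] + ... + A[k]
P[k] includes A[3] iff k >= 3
Affected indices: 3, 4, ..., 5; delta = -5
  P[3]: 59 + -5 = 54
  P[4]: 50 + -5 = 45
  P[5]: 42 + -5 = 37

Answer: 3:54 4:45 5:37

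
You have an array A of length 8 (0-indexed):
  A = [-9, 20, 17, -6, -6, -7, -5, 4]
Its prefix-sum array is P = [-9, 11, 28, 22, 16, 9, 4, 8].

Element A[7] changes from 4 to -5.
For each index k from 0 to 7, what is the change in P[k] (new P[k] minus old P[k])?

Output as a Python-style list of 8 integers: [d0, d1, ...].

Answer: [0, 0, 0, 0, 0, 0, 0, -9]

Derivation:
Element change: A[7] 4 -> -5, delta = -9
For k < 7: P[k] unchanged, delta_P[k] = 0
For k >= 7: P[k] shifts by exactly -9
Delta array: [0, 0, 0, 0, 0, 0, 0, -9]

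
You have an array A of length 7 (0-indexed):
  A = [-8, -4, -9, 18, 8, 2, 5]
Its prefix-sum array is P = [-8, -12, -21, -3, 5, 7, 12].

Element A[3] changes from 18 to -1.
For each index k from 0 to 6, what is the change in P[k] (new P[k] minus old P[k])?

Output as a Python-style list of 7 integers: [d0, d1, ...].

Element change: A[3] 18 -> -1, delta = -19
For k < 3: P[k] unchanged, delta_P[k] = 0
For k >= 3: P[k] shifts by exactly -19
Delta array: [0, 0, 0, -19, -19, -19, -19]

Answer: [0, 0, 0, -19, -19, -19, -19]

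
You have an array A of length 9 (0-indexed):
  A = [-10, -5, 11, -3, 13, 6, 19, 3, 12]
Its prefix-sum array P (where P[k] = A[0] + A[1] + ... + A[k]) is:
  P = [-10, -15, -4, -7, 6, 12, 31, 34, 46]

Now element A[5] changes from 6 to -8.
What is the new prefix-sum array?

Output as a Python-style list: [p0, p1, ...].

Change: A[5] 6 -> -8, delta = -14
P[k] for k < 5: unchanged (A[5] not included)
P[k] for k >= 5: shift by delta = -14
  P[0] = -10 + 0 = -10
  P[1] = -15 + 0 = -15
  P[2] = -4 + 0 = -4
  P[3] = -7 + 0 = -7
  P[4] = 6 + 0 = 6
  P[5] = 12 + -14 = -2
  P[6] = 31 + -14 = 17
  P[7] = 34 + -14 = 20
  P[8] = 46 + -14 = 32

Answer: [-10, -15, -4, -7, 6, -2, 17, 20, 32]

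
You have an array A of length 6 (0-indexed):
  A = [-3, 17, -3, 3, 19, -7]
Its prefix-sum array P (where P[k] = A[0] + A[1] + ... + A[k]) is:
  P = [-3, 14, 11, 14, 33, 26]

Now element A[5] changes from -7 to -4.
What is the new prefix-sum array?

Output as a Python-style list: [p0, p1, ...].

Change: A[5] -7 -> -4, delta = 3
P[k] for k < 5: unchanged (A[5] not included)
P[k] for k >= 5: shift by delta = 3
  P[0] = -3 + 0 = -3
  P[1] = 14 + 0 = 14
  P[2] = 11 + 0 = 11
  P[3] = 14 + 0 = 14
  P[4] = 33 + 0 = 33
  P[5] = 26 + 3 = 29

Answer: [-3, 14, 11, 14, 33, 29]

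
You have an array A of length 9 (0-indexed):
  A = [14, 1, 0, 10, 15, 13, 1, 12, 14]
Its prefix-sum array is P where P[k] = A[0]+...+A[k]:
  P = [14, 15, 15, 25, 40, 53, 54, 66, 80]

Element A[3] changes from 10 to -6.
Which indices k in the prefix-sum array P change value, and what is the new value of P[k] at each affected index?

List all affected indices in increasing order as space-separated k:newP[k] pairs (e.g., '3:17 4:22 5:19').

Answer: 3:9 4:24 5:37 6:38 7:50 8:64

Derivation:
P[k] = A[0] + ... + A[k]
P[k] includes A[3] iff k >= 3
Affected indices: 3, 4, ..., 8; delta = -16
  P[3]: 25 + -16 = 9
  P[4]: 40 + -16 = 24
  P[5]: 53 + -16 = 37
  P[6]: 54 + -16 = 38
  P[7]: 66 + -16 = 50
  P[8]: 80 + -16 = 64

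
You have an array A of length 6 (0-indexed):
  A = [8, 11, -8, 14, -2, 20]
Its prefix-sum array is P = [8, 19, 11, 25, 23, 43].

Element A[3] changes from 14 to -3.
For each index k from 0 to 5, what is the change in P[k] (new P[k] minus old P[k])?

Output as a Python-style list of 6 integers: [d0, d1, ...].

Answer: [0, 0, 0, -17, -17, -17]

Derivation:
Element change: A[3] 14 -> -3, delta = -17
For k < 3: P[k] unchanged, delta_P[k] = 0
For k >= 3: P[k] shifts by exactly -17
Delta array: [0, 0, 0, -17, -17, -17]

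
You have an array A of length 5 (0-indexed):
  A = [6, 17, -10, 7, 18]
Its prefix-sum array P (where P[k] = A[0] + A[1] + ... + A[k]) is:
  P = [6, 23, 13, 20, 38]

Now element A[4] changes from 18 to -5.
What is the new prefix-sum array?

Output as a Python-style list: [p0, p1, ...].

Change: A[4] 18 -> -5, delta = -23
P[k] for k < 4: unchanged (A[4] not included)
P[k] for k >= 4: shift by delta = -23
  P[0] = 6 + 0 = 6
  P[1] = 23 + 0 = 23
  P[2] = 13 + 0 = 13
  P[3] = 20 + 0 = 20
  P[4] = 38 + -23 = 15

Answer: [6, 23, 13, 20, 15]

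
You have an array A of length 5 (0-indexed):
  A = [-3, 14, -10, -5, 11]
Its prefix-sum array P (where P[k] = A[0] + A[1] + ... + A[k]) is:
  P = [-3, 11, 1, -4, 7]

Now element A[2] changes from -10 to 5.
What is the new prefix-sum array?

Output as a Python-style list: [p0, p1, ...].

Answer: [-3, 11, 16, 11, 22]

Derivation:
Change: A[2] -10 -> 5, delta = 15
P[k] for k < 2: unchanged (A[2] not included)
P[k] for k >= 2: shift by delta = 15
  P[0] = -3 + 0 = -3
  P[1] = 11 + 0 = 11
  P[2] = 1 + 15 = 16
  P[3] = -4 + 15 = 11
  P[4] = 7 + 15 = 22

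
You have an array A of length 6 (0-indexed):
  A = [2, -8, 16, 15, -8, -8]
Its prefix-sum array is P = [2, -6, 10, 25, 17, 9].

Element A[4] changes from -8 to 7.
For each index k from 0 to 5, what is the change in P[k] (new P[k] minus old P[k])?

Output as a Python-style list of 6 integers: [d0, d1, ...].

Element change: A[4] -8 -> 7, delta = 15
For k < 4: P[k] unchanged, delta_P[k] = 0
For k >= 4: P[k] shifts by exactly 15
Delta array: [0, 0, 0, 0, 15, 15]

Answer: [0, 0, 0, 0, 15, 15]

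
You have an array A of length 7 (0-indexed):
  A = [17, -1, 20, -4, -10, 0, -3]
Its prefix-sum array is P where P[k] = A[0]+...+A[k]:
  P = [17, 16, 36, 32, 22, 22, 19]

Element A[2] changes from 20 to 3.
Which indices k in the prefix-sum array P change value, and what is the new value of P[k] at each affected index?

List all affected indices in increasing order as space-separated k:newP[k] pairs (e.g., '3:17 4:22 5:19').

P[k] = A[0] + ... + A[k]
P[k] includes A[2] iff k >= 2
Affected indices: 2, 3, ..., 6; delta = -17
  P[2]: 36 + -17 = 19
  P[3]: 32 + -17 = 15
  P[4]: 22 + -17 = 5
  P[5]: 22 + -17 = 5
  P[6]: 19 + -17 = 2

Answer: 2:19 3:15 4:5 5:5 6:2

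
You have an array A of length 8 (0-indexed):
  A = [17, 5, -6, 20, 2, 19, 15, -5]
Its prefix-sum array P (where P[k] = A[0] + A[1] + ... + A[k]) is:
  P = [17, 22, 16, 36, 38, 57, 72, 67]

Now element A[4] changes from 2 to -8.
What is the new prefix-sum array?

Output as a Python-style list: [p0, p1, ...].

Answer: [17, 22, 16, 36, 28, 47, 62, 57]

Derivation:
Change: A[4] 2 -> -8, delta = -10
P[k] for k < 4: unchanged (A[4] not included)
P[k] for k >= 4: shift by delta = -10
  P[0] = 17 + 0 = 17
  P[1] = 22 + 0 = 22
  P[2] = 16 + 0 = 16
  P[3] = 36 + 0 = 36
  P[4] = 38 + -10 = 28
  P[5] = 57 + -10 = 47
  P[6] = 72 + -10 = 62
  P[7] = 67 + -10 = 57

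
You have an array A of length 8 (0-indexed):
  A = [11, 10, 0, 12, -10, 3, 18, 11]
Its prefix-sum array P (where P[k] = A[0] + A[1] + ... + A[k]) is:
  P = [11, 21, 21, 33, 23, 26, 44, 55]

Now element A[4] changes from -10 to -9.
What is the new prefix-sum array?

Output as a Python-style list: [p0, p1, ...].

Change: A[4] -10 -> -9, delta = 1
P[k] for k < 4: unchanged (A[4] not included)
P[k] for k >= 4: shift by delta = 1
  P[0] = 11 + 0 = 11
  P[1] = 21 + 0 = 21
  P[2] = 21 + 0 = 21
  P[3] = 33 + 0 = 33
  P[4] = 23 + 1 = 24
  P[5] = 26 + 1 = 27
  P[6] = 44 + 1 = 45
  P[7] = 55 + 1 = 56

Answer: [11, 21, 21, 33, 24, 27, 45, 56]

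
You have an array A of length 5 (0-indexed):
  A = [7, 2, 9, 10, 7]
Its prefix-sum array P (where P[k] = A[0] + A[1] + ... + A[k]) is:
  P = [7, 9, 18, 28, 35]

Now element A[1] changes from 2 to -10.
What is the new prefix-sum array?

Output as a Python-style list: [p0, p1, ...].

Change: A[1] 2 -> -10, delta = -12
P[k] for k < 1: unchanged (A[1] not included)
P[k] for k >= 1: shift by delta = -12
  P[0] = 7 + 0 = 7
  P[1] = 9 + -12 = -3
  P[2] = 18 + -12 = 6
  P[3] = 28 + -12 = 16
  P[4] = 35 + -12 = 23

Answer: [7, -3, 6, 16, 23]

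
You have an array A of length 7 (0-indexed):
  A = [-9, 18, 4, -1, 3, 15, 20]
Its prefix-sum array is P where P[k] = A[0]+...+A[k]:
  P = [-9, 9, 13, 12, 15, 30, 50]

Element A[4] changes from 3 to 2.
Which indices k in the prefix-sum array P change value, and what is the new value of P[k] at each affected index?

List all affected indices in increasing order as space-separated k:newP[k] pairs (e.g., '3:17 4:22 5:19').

Answer: 4:14 5:29 6:49

Derivation:
P[k] = A[0] + ... + A[k]
P[k] includes A[4] iff k >= 4
Affected indices: 4, 5, ..., 6; delta = -1
  P[4]: 15 + -1 = 14
  P[5]: 30 + -1 = 29
  P[6]: 50 + -1 = 49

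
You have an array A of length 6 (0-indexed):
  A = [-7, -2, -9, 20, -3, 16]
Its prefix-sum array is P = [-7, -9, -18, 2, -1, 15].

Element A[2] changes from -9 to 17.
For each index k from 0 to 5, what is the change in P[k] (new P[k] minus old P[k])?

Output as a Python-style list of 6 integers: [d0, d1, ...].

Answer: [0, 0, 26, 26, 26, 26]

Derivation:
Element change: A[2] -9 -> 17, delta = 26
For k < 2: P[k] unchanged, delta_P[k] = 0
For k >= 2: P[k] shifts by exactly 26
Delta array: [0, 0, 26, 26, 26, 26]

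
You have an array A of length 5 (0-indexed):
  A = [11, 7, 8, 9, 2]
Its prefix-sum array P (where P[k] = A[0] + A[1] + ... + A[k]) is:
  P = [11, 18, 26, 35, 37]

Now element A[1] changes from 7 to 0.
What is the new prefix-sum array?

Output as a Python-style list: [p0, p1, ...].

Change: A[1] 7 -> 0, delta = -7
P[k] for k < 1: unchanged (A[1] not included)
P[k] for k >= 1: shift by delta = -7
  P[0] = 11 + 0 = 11
  P[1] = 18 + -7 = 11
  P[2] = 26 + -7 = 19
  P[3] = 35 + -7 = 28
  P[4] = 37 + -7 = 30

Answer: [11, 11, 19, 28, 30]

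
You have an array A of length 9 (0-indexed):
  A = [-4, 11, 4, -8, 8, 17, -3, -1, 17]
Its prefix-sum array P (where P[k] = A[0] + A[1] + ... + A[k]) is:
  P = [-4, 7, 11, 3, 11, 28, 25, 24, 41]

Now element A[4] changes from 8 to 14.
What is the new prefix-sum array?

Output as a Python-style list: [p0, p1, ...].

Change: A[4] 8 -> 14, delta = 6
P[k] for k < 4: unchanged (A[4] not included)
P[k] for k >= 4: shift by delta = 6
  P[0] = -4 + 0 = -4
  P[1] = 7 + 0 = 7
  P[2] = 11 + 0 = 11
  P[3] = 3 + 0 = 3
  P[4] = 11 + 6 = 17
  P[5] = 28 + 6 = 34
  P[6] = 25 + 6 = 31
  P[7] = 24 + 6 = 30
  P[8] = 41 + 6 = 47

Answer: [-4, 7, 11, 3, 17, 34, 31, 30, 47]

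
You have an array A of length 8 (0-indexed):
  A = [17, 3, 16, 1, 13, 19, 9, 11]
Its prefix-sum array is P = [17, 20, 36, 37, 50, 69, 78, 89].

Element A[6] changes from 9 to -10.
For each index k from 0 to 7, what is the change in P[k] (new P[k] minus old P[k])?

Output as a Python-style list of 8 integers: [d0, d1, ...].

Answer: [0, 0, 0, 0, 0, 0, -19, -19]

Derivation:
Element change: A[6] 9 -> -10, delta = -19
For k < 6: P[k] unchanged, delta_P[k] = 0
For k >= 6: P[k] shifts by exactly -19
Delta array: [0, 0, 0, 0, 0, 0, -19, -19]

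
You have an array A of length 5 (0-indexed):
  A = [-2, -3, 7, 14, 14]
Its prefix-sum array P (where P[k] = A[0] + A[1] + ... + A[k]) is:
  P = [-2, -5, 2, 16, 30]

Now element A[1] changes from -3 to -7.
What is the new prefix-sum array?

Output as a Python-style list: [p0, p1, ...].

Answer: [-2, -9, -2, 12, 26]

Derivation:
Change: A[1] -3 -> -7, delta = -4
P[k] for k < 1: unchanged (A[1] not included)
P[k] for k >= 1: shift by delta = -4
  P[0] = -2 + 0 = -2
  P[1] = -5 + -4 = -9
  P[2] = 2 + -4 = -2
  P[3] = 16 + -4 = 12
  P[4] = 30 + -4 = 26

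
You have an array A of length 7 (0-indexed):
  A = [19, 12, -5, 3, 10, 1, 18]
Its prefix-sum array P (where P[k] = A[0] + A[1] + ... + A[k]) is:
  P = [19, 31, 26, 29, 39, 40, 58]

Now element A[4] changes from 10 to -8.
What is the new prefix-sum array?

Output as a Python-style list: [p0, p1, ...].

Change: A[4] 10 -> -8, delta = -18
P[k] for k < 4: unchanged (A[4] not included)
P[k] for k >= 4: shift by delta = -18
  P[0] = 19 + 0 = 19
  P[1] = 31 + 0 = 31
  P[2] = 26 + 0 = 26
  P[3] = 29 + 0 = 29
  P[4] = 39 + -18 = 21
  P[5] = 40 + -18 = 22
  P[6] = 58 + -18 = 40

Answer: [19, 31, 26, 29, 21, 22, 40]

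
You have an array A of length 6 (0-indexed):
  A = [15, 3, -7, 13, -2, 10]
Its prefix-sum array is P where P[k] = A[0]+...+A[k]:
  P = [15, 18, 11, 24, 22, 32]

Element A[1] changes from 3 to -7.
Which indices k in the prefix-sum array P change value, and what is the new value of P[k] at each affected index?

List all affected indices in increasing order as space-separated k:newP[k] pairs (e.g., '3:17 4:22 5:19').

Answer: 1:8 2:1 3:14 4:12 5:22

Derivation:
P[k] = A[0] + ... + A[k]
P[k] includes A[1] iff k >= 1
Affected indices: 1, 2, ..., 5; delta = -10
  P[1]: 18 + -10 = 8
  P[2]: 11 + -10 = 1
  P[3]: 24 + -10 = 14
  P[4]: 22 + -10 = 12
  P[5]: 32 + -10 = 22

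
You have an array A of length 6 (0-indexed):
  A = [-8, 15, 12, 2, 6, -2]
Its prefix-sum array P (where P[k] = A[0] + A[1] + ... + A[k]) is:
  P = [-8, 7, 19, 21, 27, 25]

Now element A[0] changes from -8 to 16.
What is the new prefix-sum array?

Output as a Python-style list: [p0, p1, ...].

Answer: [16, 31, 43, 45, 51, 49]

Derivation:
Change: A[0] -8 -> 16, delta = 24
P[k] for k < 0: unchanged (A[0] not included)
P[k] for k >= 0: shift by delta = 24
  P[0] = -8 + 24 = 16
  P[1] = 7 + 24 = 31
  P[2] = 19 + 24 = 43
  P[3] = 21 + 24 = 45
  P[4] = 27 + 24 = 51
  P[5] = 25 + 24 = 49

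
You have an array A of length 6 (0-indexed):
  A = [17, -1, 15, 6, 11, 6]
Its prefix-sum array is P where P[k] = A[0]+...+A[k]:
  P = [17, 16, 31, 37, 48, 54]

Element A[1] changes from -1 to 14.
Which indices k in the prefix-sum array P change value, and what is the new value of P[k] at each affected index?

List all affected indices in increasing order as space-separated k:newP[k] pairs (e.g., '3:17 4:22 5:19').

Answer: 1:31 2:46 3:52 4:63 5:69

Derivation:
P[k] = A[0] + ... + A[k]
P[k] includes A[1] iff k >= 1
Affected indices: 1, 2, ..., 5; delta = 15
  P[1]: 16 + 15 = 31
  P[2]: 31 + 15 = 46
  P[3]: 37 + 15 = 52
  P[4]: 48 + 15 = 63
  P[5]: 54 + 15 = 69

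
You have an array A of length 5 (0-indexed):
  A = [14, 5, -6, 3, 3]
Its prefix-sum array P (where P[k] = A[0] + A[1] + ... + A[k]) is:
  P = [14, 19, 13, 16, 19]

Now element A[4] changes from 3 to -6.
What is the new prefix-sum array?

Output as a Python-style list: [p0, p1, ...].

Answer: [14, 19, 13, 16, 10]

Derivation:
Change: A[4] 3 -> -6, delta = -9
P[k] for k < 4: unchanged (A[4] not included)
P[k] for k >= 4: shift by delta = -9
  P[0] = 14 + 0 = 14
  P[1] = 19 + 0 = 19
  P[2] = 13 + 0 = 13
  P[3] = 16 + 0 = 16
  P[4] = 19 + -9 = 10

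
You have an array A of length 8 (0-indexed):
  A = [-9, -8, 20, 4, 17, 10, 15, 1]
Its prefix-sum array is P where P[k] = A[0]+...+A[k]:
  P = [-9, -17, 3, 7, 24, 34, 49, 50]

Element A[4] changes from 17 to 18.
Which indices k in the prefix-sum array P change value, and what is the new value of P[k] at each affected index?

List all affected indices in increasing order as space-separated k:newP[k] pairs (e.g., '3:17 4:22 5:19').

P[k] = A[0] + ... + A[k]
P[k] includes A[4] iff k >= 4
Affected indices: 4, 5, ..., 7; delta = 1
  P[4]: 24 + 1 = 25
  P[5]: 34 + 1 = 35
  P[6]: 49 + 1 = 50
  P[7]: 50 + 1 = 51

Answer: 4:25 5:35 6:50 7:51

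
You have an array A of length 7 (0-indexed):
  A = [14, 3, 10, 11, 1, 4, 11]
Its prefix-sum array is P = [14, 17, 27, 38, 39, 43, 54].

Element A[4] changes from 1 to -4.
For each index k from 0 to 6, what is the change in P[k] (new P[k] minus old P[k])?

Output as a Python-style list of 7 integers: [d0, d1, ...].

Answer: [0, 0, 0, 0, -5, -5, -5]

Derivation:
Element change: A[4] 1 -> -4, delta = -5
For k < 4: P[k] unchanged, delta_P[k] = 0
For k >= 4: P[k] shifts by exactly -5
Delta array: [0, 0, 0, 0, -5, -5, -5]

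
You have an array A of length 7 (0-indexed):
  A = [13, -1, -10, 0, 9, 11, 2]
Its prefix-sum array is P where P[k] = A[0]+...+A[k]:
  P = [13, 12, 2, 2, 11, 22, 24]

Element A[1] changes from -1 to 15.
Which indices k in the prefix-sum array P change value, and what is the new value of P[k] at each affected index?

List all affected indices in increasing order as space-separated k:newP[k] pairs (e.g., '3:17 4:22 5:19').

P[k] = A[0] + ... + A[k]
P[k] includes A[1] iff k >= 1
Affected indices: 1, 2, ..., 6; delta = 16
  P[1]: 12 + 16 = 28
  P[2]: 2 + 16 = 18
  P[3]: 2 + 16 = 18
  P[4]: 11 + 16 = 27
  P[5]: 22 + 16 = 38
  P[6]: 24 + 16 = 40

Answer: 1:28 2:18 3:18 4:27 5:38 6:40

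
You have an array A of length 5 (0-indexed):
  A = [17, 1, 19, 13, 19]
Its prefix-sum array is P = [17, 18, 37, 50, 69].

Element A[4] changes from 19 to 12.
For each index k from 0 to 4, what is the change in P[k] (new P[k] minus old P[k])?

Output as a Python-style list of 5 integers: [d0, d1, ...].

Answer: [0, 0, 0, 0, -7]

Derivation:
Element change: A[4] 19 -> 12, delta = -7
For k < 4: P[k] unchanged, delta_P[k] = 0
For k >= 4: P[k] shifts by exactly -7
Delta array: [0, 0, 0, 0, -7]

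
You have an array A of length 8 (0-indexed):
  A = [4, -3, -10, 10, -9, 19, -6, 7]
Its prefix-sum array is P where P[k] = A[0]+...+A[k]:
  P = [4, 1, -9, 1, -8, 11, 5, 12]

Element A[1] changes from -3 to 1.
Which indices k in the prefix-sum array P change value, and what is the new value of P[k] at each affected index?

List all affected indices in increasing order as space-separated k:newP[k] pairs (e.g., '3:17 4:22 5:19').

P[k] = A[0] + ... + A[k]
P[k] includes A[1] iff k >= 1
Affected indices: 1, 2, ..., 7; delta = 4
  P[1]: 1 + 4 = 5
  P[2]: -9 + 4 = -5
  P[3]: 1 + 4 = 5
  P[4]: -8 + 4 = -4
  P[5]: 11 + 4 = 15
  P[6]: 5 + 4 = 9
  P[7]: 12 + 4 = 16

Answer: 1:5 2:-5 3:5 4:-4 5:15 6:9 7:16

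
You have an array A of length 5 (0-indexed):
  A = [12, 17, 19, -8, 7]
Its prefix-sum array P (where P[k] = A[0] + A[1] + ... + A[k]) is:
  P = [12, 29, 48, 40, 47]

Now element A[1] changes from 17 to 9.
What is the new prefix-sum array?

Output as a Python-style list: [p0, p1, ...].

Change: A[1] 17 -> 9, delta = -8
P[k] for k < 1: unchanged (A[1] not included)
P[k] for k >= 1: shift by delta = -8
  P[0] = 12 + 0 = 12
  P[1] = 29 + -8 = 21
  P[2] = 48 + -8 = 40
  P[3] = 40 + -8 = 32
  P[4] = 47 + -8 = 39

Answer: [12, 21, 40, 32, 39]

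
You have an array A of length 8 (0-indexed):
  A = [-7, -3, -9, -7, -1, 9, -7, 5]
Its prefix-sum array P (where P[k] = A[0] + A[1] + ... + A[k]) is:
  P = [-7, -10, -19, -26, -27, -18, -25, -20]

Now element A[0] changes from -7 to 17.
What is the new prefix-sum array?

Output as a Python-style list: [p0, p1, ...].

Change: A[0] -7 -> 17, delta = 24
P[k] for k < 0: unchanged (A[0] not included)
P[k] for k >= 0: shift by delta = 24
  P[0] = -7 + 24 = 17
  P[1] = -10 + 24 = 14
  P[2] = -19 + 24 = 5
  P[3] = -26 + 24 = -2
  P[4] = -27 + 24 = -3
  P[5] = -18 + 24 = 6
  P[6] = -25 + 24 = -1
  P[7] = -20 + 24 = 4

Answer: [17, 14, 5, -2, -3, 6, -1, 4]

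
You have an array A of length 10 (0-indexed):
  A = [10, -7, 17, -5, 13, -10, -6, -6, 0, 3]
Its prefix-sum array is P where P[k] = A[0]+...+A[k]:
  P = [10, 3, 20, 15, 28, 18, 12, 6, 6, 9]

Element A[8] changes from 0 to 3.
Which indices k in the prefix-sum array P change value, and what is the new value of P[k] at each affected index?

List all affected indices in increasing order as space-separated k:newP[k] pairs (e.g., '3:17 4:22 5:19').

Answer: 8:9 9:12

Derivation:
P[k] = A[0] + ... + A[k]
P[k] includes A[8] iff k >= 8
Affected indices: 8, 9, ..., 9; delta = 3
  P[8]: 6 + 3 = 9
  P[9]: 9 + 3 = 12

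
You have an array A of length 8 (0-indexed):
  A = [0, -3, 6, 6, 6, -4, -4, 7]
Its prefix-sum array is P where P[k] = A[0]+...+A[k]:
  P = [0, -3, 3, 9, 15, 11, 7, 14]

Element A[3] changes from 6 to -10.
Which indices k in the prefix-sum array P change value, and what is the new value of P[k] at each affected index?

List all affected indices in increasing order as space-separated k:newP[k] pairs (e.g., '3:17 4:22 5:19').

Answer: 3:-7 4:-1 5:-5 6:-9 7:-2

Derivation:
P[k] = A[0] + ... + A[k]
P[k] includes A[3] iff k >= 3
Affected indices: 3, 4, ..., 7; delta = -16
  P[3]: 9 + -16 = -7
  P[4]: 15 + -16 = -1
  P[5]: 11 + -16 = -5
  P[6]: 7 + -16 = -9
  P[7]: 14 + -16 = -2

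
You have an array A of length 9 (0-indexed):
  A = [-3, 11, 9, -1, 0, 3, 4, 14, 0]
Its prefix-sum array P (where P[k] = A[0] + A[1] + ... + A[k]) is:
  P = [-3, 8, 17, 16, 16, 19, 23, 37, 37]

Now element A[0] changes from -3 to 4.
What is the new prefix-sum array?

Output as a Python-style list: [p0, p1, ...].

Answer: [4, 15, 24, 23, 23, 26, 30, 44, 44]

Derivation:
Change: A[0] -3 -> 4, delta = 7
P[k] for k < 0: unchanged (A[0] not included)
P[k] for k >= 0: shift by delta = 7
  P[0] = -3 + 7 = 4
  P[1] = 8 + 7 = 15
  P[2] = 17 + 7 = 24
  P[3] = 16 + 7 = 23
  P[4] = 16 + 7 = 23
  P[5] = 19 + 7 = 26
  P[6] = 23 + 7 = 30
  P[7] = 37 + 7 = 44
  P[8] = 37 + 7 = 44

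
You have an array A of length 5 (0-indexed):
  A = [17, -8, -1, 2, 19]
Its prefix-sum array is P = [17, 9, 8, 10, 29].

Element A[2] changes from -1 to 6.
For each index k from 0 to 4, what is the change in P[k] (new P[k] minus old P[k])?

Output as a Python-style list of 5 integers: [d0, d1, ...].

Element change: A[2] -1 -> 6, delta = 7
For k < 2: P[k] unchanged, delta_P[k] = 0
For k >= 2: P[k] shifts by exactly 7
Delta array: [0, 0, 7, 7, 7]

Answer: [0, 0, 7, 7, 7]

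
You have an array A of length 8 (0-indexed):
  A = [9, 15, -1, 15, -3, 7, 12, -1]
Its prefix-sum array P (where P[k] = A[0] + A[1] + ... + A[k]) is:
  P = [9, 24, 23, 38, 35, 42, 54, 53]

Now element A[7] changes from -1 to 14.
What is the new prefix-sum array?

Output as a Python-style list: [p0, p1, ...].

Answer: [9, 24, 23, 38, 35, 42, 54, 68]

Derivation:
Change: A[7] -1 -> 14, delta = 15
P[k] for k < 7: unchanged (A[7] not included)
P[k] for k >= 7: shift by delta = 15
  P[0] = 9 + 0 = 9
  P[1] = 24 + 0 = 24
  P[2] = 23 + 0 = 23
  P[3] = 38 + 0 = 38
  P[4] = 35 + 0 = 35
  P[5] = 42 + 0 = 42
  P[6] = 54 + 0 = 54
  P[7] = 53 + 15 = 68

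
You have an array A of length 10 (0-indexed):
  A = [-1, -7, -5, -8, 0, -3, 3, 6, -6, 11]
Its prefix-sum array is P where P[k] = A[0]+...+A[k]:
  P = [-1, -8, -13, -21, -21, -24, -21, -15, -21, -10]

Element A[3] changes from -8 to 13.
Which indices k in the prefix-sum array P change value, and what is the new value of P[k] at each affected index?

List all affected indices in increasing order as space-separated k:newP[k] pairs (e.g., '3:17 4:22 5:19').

P[k] = A[0] + ... + A[k]
P[k] includes A[3] iff k >= 3
Affected indices: 3, 4, ..., 9; delta = 21
  P[3]: -21 + 21 = 0
  P[4]: -21 + 21 = 0
  P[5]: -24 + 21 = -3
  P[6]: -21 + 21 = 0
  P[7]: -15 + 21 = 6
  P[8]: -21 + 21 = 0
  P[9]: -10 + 21 = 11

Answer: 3:0 4:0 5:-3 6:0 7:6 8:0 9:11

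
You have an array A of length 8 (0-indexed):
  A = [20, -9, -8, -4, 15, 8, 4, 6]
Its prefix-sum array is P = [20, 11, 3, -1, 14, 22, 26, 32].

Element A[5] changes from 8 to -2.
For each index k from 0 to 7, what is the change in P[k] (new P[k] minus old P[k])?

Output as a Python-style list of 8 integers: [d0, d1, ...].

Element change: A[5] 8 -> -2, delta = -10
For k < 5: P[k] unchanged, delta_P[k] = 0
For k >= 5: P[k] shifts by exactly -10
Delta array: [0, 0, 0, 0, 0, -10, -10, -10]

Answer: [0, 0, 0, 0, 0, -10, -10, -10]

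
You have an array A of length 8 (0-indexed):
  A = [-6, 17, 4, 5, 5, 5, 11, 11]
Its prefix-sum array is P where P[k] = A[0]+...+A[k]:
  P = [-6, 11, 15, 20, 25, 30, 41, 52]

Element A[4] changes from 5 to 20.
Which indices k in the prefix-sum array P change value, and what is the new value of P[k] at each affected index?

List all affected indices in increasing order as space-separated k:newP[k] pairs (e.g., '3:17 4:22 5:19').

Answer: 4:40 5:45 6:56 7:67

Derivation:
P[k] = A[0] + ... + A[k]
P[k] includes A[4] iff k >= 4
Affected indices: 4, 5, ..., 7; delta = 15
  P[4]: 25 + 15 = 40
  P[5]: 30 + 15 = 45
  P[6]: 41 + 15 = 56
  P[7]: 52 + 15 = 67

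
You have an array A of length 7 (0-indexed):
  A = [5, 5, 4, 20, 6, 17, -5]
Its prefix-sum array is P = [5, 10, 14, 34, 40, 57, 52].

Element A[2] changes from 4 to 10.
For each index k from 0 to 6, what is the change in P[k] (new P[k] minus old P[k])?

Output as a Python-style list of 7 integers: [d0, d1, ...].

Element change: A[2] 4 -> 10, delta = 6
For k < 2: P[k] unchanged, delta_P[k] = 0
For k >= 2: P[k] shifts by exactly 6
Delta array: [0, 0, 6, 6, 6, 6, 6]

Answer: [0, 0, 6, 6, 6, 6, 6]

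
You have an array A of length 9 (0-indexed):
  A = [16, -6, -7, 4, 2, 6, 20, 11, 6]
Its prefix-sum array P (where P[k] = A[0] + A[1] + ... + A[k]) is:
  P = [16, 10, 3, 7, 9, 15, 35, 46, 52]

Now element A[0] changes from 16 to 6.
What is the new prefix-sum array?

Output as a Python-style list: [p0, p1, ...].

Change: A[0] 16 -> 6, delta = -10
P[k] for k < 0: unchanged (A[0] not included)
P[k] for k >= 0: shift by delta = -10
  P[0] = 16 + -10 = 6
  P[1] = 10 + -10 = 0
  P[2] = 3 + -10 = -7
  P[3] = 7 + -10 = -3
  P[4] = 9 + -10 = -1
  P[5] = 15 + -10 = 5
  P[6] = 35 + -10 = 25
  P[7] = 46 + -10 = 36
  P[8] = 52 + -10 = 42

Answer: [6, 0, -7, -3, -1, 5, 25, 36, 42]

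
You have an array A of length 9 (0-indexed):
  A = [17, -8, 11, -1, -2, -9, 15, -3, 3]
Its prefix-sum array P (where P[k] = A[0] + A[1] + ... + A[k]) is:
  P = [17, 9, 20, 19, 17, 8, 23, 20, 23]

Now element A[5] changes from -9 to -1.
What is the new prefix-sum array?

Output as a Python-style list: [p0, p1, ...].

Answer: [17, 9, 20, 19, 17, 16, 31, 28, 31]

Derivation:
Change: A[5] -9 -> -1, delta = 8
P[k] for k < 5: unchanged (A[5] not included)
P[k] for k >= 5: shift by delta = 8
  P[0] = 17 + 0 = 17
  P[1] = 9 + 0 = 9
  P[2] = 20 + 0 = 20
  P[3] = 19 + 0 = 19
  P[4] = 17 + 0 = 17
  P[5] = 8 + 8 = 16
  P[6] = 23 + 8 = 31
  P[7] = 20 + 8 = 28
  P[8] = 23 + 8 = 31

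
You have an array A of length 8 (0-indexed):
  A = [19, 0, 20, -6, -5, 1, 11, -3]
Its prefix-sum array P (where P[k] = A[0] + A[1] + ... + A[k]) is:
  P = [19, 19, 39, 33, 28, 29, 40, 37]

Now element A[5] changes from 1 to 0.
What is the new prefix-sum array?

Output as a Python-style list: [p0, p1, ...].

Change: A[5] 1 -> 0, delta = -1
P[k] for k < 5: unchanged (A[5] not included)
P[k] for k >= 5: shift by delta = -1
  P[0] = 19 + 0 = 19
  P[1] = 19 + 0 = 19
  P[2] = 39 + 0 = 39
  P[3] = 33 + 0 = 33
  P[4] = 28 + 0 = 28
  P[5] = 29 + -1 = 28
  P[6] = 40 + -1 = 39
  P[7] = 37 + -1 = 36

Answer: [19, 19, 39, 33, 28, 28, 39, 36]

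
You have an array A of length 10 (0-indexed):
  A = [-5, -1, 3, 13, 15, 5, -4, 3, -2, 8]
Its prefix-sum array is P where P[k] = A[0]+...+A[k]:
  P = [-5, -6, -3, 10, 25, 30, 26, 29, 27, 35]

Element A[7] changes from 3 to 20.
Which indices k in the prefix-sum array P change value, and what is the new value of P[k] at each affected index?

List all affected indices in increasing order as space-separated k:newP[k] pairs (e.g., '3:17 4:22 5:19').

Answer: 7:46 8:44 9:52

Derivation:
P[k] = A[0] + ... + A[k]
P[k] includes A[7] iff k >= 7
Affected indices: 7, 8, ..., 9; delta = 17
  P[7]: 29 + 17 = 46
  P[8]: 27 + 17 = 44
  P[9]: 35 + 17 = 52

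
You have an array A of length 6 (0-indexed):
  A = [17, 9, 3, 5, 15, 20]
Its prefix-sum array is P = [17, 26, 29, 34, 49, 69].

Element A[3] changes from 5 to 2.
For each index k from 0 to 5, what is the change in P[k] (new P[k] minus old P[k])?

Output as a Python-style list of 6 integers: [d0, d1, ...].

Element change: A[3] 5 -> 2, delta = -3
For k < 3: P[k] unchanged, delta_P[k] = 0
For k >= 3: P[k] shifts by exactly -3
Delta array: [0, 0, 0, -3, -3, -3]

Answer: [0, 0, 0, -3, -3, -3]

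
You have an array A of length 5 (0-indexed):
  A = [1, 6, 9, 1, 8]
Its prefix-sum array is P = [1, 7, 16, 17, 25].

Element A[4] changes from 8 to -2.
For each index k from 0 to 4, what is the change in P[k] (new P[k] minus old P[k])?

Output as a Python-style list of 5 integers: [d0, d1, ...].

Answer: [0, 0, 0, 0, -10]

Derivation:
Element change: A[4] 8 -> -2, delta = -10
For k < 4: P[k] unchanged, delta_P[k] = 0
For k >= 4: P[k] shifts by exactly -10
Delta array: [0, 0, 0, 0, -10]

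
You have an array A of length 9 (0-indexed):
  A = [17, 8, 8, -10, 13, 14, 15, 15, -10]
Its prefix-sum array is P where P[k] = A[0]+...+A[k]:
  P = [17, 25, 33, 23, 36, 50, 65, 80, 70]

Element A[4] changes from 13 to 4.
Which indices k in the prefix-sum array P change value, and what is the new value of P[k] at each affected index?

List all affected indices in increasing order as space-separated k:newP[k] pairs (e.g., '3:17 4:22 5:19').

Answer: 4:27 5:41 6:56 7:71 8:61

Derivation:
P[k] = A[0] + ... + A[k]
P[k] includes A[4] iff k >= 4
Affected indices: 4, 5, ..., 8; delta = -9
  P[4]: 36 + -9 = 27
  P[5]: 50 + -9 = 41
  P[6]: 65 + -9 = 56
  P[7]: 80 + -9 = 71
  P[8]: 70 + -9 = 61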